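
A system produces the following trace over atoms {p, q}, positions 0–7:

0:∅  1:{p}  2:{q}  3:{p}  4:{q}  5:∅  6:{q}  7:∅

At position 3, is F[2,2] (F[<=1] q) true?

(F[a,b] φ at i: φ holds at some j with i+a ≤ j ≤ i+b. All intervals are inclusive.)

Yes

Check F[<=1] q at each j in [5,5]:
  j=5: holds (witness at 6)
Found at j=5 → formula holds.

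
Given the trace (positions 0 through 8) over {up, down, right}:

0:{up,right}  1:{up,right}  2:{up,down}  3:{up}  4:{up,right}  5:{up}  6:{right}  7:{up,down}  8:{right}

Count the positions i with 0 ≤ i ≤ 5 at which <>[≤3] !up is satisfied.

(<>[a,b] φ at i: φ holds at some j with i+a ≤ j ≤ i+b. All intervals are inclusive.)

3

Evaluate at each i in [0,5]:
  i=0: ✗ (none in [0,3])
  i=1: ✗ (none in [1,4])
  i=2: ✗ (none in [2,5])
  i=3: ✓ (witness j=6)
  i=4: ✓ (witness j=6)
  i=5: ✓ (witness j=6)
Positions where it holds: {3, 4, 5} → 3.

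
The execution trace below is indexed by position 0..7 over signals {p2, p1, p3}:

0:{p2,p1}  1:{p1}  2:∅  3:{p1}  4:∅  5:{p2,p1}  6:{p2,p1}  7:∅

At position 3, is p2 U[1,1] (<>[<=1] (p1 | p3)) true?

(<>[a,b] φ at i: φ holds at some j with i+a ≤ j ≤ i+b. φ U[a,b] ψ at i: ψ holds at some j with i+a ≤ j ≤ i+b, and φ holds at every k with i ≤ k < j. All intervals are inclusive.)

Need some j in [4,4] with <>[<=1] (p1 | p3), and p2 at every k in [3,j-1].
  j=4: <>[<=1] (p1 | p3) holds, but p2 fails at k=3 → not this j.
No j in the window works → until fails.

Does not hold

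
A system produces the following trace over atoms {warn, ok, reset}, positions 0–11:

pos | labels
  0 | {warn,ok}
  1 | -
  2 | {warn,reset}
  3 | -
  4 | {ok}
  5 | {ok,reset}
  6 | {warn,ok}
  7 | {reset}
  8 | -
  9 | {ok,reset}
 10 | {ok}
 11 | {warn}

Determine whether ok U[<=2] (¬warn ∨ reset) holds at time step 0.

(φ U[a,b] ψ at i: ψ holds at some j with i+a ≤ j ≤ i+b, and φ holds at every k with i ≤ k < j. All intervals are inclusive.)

Yes

Need some j in [0,2] with (¬warn ∨ reset), and ok at every k in [0,j-1].
  j=0: (¬warn ∨ reset) false.
  j=1: (¬warn ∨ reset) holds; ok holds at every k in [0,0] → satisfied.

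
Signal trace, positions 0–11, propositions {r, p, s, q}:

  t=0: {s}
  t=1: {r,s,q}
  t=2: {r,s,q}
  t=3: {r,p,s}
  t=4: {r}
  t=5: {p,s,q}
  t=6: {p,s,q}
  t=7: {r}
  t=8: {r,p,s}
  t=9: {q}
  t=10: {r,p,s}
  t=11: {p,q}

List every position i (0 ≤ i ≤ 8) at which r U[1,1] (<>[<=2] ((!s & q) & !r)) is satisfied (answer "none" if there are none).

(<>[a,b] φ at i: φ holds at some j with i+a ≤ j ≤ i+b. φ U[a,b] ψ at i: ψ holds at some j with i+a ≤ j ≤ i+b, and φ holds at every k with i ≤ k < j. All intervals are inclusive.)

Evaluate at each i in [0,8]:
  i=0: ✗ (no rhs in [1,1])
  i=1: ✗ (no rhs in [2,2])
  i=2: ✗ (no rhs in [3,3])
  i=3: ✗ (no rhs in [4,4])
  i=4: ✗ (no rhs in [5,5])
  i=5: ✗ (no rhs in [6,6])
  i=6: ✗ (lhs fails at k=6 before rhs at j=7)
  i=7: ✓ (rhs at j=8; lhs holds on [7,7])
  i=8: ✓ (rhs at j=9; lhs holds on [8,8])

7, 8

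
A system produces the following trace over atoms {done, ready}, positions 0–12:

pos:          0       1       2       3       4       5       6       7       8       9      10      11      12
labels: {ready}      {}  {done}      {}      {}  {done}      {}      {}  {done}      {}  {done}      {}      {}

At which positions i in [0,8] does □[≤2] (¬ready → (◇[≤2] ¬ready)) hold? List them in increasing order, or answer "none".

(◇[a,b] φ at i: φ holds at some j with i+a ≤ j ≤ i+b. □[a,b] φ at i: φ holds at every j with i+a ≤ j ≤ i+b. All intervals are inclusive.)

Evaluate at each i in [0,8]:
  i=0: ✓ (all of [0,2])
  i=1: ✓ (all of [1,3])
  i=2: ✓ (all of [2,4])
  i=3: ✓ (all of [3,5])
  i=4: ✓ (all of [4,6])
  i=5: ✓ (all of [5,7])
  i=6: ✓ (all of [6,8])
  i=7: ✓ (all of [7,9])
  i=8: ✓ (all of [8,10])

0, 1, 2, 3, 4, 5, 6, 7, 8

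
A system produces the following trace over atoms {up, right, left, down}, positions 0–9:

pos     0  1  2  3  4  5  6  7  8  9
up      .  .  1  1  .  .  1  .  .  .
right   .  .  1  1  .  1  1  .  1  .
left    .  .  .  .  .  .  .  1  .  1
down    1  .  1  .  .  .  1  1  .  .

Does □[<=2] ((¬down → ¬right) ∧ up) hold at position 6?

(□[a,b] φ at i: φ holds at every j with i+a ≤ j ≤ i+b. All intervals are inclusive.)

Check ((¬down → ¬right) ∧ up) at every j in [6,8]:
  j=6: true
  j=7: false
  j=8: false
Fails at j=7 → formula fails.

Does not hold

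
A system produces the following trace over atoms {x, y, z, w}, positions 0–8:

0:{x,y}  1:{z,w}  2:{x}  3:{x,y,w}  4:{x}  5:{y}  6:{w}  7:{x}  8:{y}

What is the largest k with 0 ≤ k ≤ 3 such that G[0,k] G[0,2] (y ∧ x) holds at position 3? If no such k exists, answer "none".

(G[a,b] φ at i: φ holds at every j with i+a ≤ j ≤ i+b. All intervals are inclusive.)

none

G[0,2] (y ∧ x) must hold from j=3 onward; find where it first fails.
  j=3: fails → no k works.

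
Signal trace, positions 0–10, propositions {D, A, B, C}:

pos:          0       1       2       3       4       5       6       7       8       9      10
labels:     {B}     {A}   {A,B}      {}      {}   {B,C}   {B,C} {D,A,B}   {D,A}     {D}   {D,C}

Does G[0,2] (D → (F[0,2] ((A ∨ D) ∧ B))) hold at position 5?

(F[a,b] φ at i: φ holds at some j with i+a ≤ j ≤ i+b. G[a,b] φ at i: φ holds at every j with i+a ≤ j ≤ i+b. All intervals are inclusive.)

Check (D → (F[0,2] ((A ∨ D) ∧ B))) at every j in [5,7]:
  j=5: antecedent false → ✓
  j=6: antecedent false → ✓
  j=7: antecedent true; consequent holds (witness at 7) → ✓
All positions satisfy it → formula holds.

Holds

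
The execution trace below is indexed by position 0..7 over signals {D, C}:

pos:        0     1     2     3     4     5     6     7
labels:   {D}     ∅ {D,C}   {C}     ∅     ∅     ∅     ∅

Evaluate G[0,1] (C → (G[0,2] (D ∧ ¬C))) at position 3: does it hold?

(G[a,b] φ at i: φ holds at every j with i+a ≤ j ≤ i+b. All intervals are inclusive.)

Check (C → (G[0,2] (D ∧ ¬C))) at every j in [3,4]:
  j=3: antecedent true; consequent fails at 3 → ✗
  j=4: antecedent false → ✓
Fails at j=3 → formula fails.

Does not hold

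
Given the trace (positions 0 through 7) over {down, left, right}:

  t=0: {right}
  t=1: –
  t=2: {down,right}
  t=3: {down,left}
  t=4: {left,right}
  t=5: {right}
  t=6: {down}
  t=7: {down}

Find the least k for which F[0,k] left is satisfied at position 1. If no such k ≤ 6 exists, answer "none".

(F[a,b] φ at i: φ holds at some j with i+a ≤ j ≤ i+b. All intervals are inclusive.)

Scan j = 1,2,… for left:
  j=1: fails
  j=2: fails
  j=3: holds
First hit at j=3, so smallest k = 3-1 = 2.

2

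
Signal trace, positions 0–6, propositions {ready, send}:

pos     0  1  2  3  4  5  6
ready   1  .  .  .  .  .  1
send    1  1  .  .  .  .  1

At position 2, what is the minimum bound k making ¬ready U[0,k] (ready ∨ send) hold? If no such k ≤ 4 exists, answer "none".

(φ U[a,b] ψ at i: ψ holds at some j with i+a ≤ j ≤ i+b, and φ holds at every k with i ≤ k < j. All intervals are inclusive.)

4

Need earliest j ≥ 2 with (ready ∨ send), and ¬ready at every k in [2,j-1].
  j=2: rhs fails.
  j=3: rhs fails.
  j=4: rhs fails.
  j=5: rhs fails.
  j=6: rhs holds; lhs holds on [2,5]. k = 4.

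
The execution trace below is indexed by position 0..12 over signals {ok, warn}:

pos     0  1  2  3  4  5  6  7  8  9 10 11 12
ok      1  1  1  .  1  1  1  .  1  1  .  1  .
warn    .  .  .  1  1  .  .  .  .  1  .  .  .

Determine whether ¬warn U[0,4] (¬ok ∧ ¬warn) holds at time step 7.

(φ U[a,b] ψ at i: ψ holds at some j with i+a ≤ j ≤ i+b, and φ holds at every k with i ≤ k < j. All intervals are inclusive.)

Need some j in [7,11] with (¬ok ∧ ¬warn), and ¬warn at every k in [7,j-1].
  j=7: (¬ok ∧ ¬warn) holds; no prefix to check → satisfied.

Yes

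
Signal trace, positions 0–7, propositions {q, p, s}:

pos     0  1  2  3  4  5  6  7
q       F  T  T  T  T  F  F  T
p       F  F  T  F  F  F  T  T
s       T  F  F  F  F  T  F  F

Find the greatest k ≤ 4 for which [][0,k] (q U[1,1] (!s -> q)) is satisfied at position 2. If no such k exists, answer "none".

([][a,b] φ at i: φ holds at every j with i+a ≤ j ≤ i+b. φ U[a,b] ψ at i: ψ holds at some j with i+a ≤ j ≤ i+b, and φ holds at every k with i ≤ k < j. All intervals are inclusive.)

2

(q U[1,1] (!s -> q)) must hold from j=2 onward; find where it first fails.
  j=2: holds
  j=3: holds
  j=4: holds
  j=5: fails
Holds on [2,4], so largest k = 2.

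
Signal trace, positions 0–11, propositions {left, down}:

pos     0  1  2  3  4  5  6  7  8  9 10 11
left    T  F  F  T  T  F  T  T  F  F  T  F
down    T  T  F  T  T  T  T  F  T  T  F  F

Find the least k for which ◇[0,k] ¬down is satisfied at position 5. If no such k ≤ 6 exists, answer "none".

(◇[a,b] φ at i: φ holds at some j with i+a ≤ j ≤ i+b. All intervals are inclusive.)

2

Scan j = 5,6,… for ¬down:
  j=5: fails
  j=6: fails
  j=7: holds
First hit at j=7, so smallest k = 7-5 = 2.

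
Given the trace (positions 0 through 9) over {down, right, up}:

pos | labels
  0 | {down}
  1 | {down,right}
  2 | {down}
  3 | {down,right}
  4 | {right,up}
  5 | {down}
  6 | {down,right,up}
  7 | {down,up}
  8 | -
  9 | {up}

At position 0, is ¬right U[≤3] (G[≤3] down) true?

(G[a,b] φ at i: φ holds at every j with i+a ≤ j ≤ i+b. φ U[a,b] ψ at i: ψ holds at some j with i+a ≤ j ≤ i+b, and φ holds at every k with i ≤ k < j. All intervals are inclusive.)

Holds

Need some j in [0,3] with G[≤3] down, and ¬right at every k in [0,j-1].
  j=0: G[≤3] down holds; no prefix to check → satisfied.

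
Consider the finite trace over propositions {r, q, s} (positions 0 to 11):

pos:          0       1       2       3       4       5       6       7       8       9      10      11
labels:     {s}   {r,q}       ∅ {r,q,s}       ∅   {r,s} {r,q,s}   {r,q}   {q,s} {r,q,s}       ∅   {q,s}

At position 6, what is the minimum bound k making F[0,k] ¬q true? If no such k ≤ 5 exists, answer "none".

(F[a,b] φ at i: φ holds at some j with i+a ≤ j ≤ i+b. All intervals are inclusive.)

Scan j = 6,7,… for ¬q:
  j=6: fails
  j=7: fails
  j=8: fails
  j=9: fails
  j=10: holds
First hit at j=10, so smallest k = 10-6 = 4.

4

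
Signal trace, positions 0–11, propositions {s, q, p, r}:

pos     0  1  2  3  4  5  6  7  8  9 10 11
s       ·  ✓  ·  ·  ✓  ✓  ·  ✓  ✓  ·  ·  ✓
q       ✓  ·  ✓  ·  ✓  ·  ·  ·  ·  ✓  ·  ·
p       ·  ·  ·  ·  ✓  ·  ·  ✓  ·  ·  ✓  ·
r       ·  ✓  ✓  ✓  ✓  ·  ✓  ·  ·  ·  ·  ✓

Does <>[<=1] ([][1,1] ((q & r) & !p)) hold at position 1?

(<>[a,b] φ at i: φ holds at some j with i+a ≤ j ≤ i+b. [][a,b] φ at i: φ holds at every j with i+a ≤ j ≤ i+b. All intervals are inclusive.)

True

Check [][1,1] ((q & r) & !p) at each j in [1,2]:
  j=1: holds on [2,2]
  j=2: fails at 3
Found at j=1 → formula holds.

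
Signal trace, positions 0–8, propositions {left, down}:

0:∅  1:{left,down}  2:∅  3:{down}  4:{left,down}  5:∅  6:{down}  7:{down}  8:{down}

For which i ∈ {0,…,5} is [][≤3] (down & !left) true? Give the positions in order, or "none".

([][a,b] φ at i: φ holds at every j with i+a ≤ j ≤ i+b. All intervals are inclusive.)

Evaluate at each i in [0,5]:
  i=0: ✗ (fails at j=0)
  i=1: ✗ (fails at j=1)
  i=2: ✗ (fails at j=2)
  i=3: ✗ (fails at j=4)
  i=4: ✗ (fails at j=4)
  i=5: ✗ (fails at j=5)

none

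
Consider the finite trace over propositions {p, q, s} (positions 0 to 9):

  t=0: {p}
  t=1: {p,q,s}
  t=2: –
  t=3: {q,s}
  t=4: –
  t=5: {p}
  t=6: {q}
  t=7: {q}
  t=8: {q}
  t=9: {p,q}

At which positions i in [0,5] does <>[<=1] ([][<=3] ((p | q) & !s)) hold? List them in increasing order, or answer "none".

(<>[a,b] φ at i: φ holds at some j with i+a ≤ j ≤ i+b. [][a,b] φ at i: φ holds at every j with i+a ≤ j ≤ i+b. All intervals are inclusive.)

Evaluate at each i in [0,5]:
  i=0: ✗ (none in [0,1])
  i=1: ✗ (none in [1,2])
  i=2: ✗ (none in [2,3])
  i=3: ✗ (none in [3,4])
  i=4: ✓ (witness j=5)
  i=5: ✓ (witness j=5)

4, 5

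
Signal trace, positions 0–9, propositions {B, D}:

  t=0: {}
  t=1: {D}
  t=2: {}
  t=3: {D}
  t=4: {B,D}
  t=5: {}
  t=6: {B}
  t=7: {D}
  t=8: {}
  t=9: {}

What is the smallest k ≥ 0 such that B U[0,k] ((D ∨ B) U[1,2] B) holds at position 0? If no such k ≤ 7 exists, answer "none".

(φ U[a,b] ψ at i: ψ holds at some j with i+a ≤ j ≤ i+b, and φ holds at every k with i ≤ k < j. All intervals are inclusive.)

Need earliest j ≥ 0 with ((D ∨ B) U[1,2] B), and B at every k in [0,j-1].
  j=0: rhs fails.
  j=1: rhs fails.
  j=2: rhs fails.
  j=3: rhs holds but lhs fails at k=0.
  j=4: rhs fails.
  j=5: rhs fails.
  j=6: rhs fails.
  j=7: rhs fails.
No witness within the range → none.

none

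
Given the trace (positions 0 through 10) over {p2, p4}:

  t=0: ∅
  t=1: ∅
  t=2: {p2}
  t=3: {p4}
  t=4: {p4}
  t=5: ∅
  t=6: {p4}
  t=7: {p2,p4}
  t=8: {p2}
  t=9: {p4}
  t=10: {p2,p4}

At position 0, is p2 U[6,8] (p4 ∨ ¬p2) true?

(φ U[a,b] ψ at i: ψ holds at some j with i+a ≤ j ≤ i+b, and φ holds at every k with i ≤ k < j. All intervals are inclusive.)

Does not hold

Need some j in [6,8] with (p4 ∨ ¬p2), and p2 at every k in [0,j-1].
  j=6: (p4 ∨ ¬p2) holds, but p2 fails at k=0 → not this j.
  j=7: (p4 ∨ ¬p2) holds, but p2 fails at k=0 → not this j.
  j=8: (p4 ∨ ¬p2) false.
No j in the window works → until fails.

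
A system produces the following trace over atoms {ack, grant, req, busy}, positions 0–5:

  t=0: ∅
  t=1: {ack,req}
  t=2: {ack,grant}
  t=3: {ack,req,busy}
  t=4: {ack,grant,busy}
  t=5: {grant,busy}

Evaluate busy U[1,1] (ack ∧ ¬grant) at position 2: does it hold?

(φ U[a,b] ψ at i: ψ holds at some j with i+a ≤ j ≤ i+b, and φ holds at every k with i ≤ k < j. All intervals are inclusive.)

False

Need some j in [3,3] with (ack ∧ ¬grant), and busy at every k in [2,j-1].
  j=3: (ack ∧ ¬grant) holds, but busy fails at k=2 → not this j.
No j in the window works → until fails.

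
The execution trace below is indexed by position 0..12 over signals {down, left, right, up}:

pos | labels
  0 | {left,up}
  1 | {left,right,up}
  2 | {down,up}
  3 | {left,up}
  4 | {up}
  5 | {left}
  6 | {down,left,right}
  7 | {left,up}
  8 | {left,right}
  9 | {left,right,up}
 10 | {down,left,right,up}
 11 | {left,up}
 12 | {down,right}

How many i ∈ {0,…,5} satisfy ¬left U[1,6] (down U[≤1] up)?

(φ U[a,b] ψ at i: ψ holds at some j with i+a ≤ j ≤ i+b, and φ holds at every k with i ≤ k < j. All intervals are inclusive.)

1

Evaluate at each i in [0,5]:
  i=0: ✗ (lhs fails at k=0 before rhs at j=1)
  i=1: ✗ (lhs fails at k=1 before rhs at j=2)
  i=2: ✓ (rhs at j=3; lhs holds on [2,2])
  i=3: ✗ (lhs fails at k=3 before rhs at j=4)
  i=4: ✗ (lhs fails at k=5 before rhs at j=6)
  i=5: ✗ (lhs fails at k=5 before rhs at j=6)
Positions where it holds: {2} → 1.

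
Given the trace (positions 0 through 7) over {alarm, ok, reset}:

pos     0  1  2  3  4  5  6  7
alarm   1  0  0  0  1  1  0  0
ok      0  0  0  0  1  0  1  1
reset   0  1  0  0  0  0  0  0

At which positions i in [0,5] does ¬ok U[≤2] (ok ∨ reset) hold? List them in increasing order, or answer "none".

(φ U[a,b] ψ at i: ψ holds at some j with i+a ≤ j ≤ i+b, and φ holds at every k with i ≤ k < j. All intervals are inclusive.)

Evaluate at each i in [0,5]:
  i=0: ✓ (rhs at j=1; lhs holds on [0,0])
  i=1: ✓ (rhs at j=1)
  i=2: ✓ (rhs at j=4; lhs holds on [2,3])
  i=3: ✓ (rhs at j=4; lhs holds on [3,3])
  i=4: ✓ (rhs at j=4)
  i=5: ✓ (rhs at j=6; lhs holds on [5,5])

0, 1, 2, 3, 4, 5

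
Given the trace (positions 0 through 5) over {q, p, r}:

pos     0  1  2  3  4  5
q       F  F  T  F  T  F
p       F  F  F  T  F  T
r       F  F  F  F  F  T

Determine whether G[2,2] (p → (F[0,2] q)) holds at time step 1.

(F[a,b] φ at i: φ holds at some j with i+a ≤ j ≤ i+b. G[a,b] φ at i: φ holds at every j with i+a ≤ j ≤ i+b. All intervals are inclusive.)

Check (p → (F[0,2] q)) at every j in [3,3]:
  j=3: antecedent true; consequent holds (witness at 4) → ✓
All positions satisfy it → formula holds.

Yes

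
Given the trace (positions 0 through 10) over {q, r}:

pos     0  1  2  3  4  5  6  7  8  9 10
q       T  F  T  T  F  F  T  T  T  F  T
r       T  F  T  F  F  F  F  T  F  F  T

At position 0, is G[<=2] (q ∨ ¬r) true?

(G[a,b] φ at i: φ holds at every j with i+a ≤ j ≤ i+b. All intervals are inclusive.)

Holds

Check (q ∨ ¬r) at every j in [0,2]:
  j=0: true
  j=1: true
  j=2: true
All positions satisfy it → formula holds.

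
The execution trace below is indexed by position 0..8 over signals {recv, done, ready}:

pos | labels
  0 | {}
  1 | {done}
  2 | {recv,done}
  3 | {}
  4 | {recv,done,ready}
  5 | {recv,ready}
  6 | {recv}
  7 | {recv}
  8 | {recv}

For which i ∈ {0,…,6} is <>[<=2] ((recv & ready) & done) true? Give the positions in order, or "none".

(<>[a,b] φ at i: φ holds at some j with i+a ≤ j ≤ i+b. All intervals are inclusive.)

2, 3, 4

Evaluate at each i in [0,6]:
  i=0: ✗ (none in [0,2])
  i=1: ✗ (none in [1,3])
  i=2: ✓ (witness j=4)
  i=3: ✓ (witness j=4)
  i=4: ✓ (witness j=4)
  i=5: ✗ (none in [5,7])
  i=6: ✗ (none in [6,8])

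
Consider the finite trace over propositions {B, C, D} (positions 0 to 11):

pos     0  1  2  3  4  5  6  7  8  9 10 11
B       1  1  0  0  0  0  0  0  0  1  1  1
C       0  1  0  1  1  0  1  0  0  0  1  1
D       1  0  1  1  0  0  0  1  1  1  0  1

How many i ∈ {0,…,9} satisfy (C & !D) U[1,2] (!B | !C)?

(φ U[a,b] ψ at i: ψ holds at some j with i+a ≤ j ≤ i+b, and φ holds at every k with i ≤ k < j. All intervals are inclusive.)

3

Evaluate at each i in [0,9]:
  i=0: ✗ (lhs fails at k=0 before rhs at j=2)
  i=1: ✓ (rhs at j=2; lhs holds on [1,1])
  i=2: ✗ (lhs fails at k=2 before rhs at j=3)
  i=3: ✗ (lhs fails at k=3 before rhs at j=4)
  i=4: ✓ (rhs at j=5; lhs holds on [4,4])
  i=5: ✗ (lhs fails at k=5 before rhs at j=6)
  i=6: ✓ (rhs at j=7; lhs holds on [6,6])
  i=7: ✗ (lhs fails at k=7 before rhs at j=8)
  i=8: ✗ (lhs fails at k=8 before rhs at j=9)
  i=9: ✗ (no rhs in [10,11])
Positions where it holds: {1, 4, 6} → 3.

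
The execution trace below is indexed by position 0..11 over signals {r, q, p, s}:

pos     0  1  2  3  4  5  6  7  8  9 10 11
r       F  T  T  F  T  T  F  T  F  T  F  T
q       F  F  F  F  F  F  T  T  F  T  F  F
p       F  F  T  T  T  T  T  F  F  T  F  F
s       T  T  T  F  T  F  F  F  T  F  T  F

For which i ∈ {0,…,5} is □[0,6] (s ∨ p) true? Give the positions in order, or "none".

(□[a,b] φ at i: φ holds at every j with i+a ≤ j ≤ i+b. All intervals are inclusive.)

Evaluate at each i in [0,5]:
  i=0: ✓ (all of [0,6])
  i=1: ✗ (fails at j=7)
  i=2: ✗ (fails at j=7)
  i=3: ✗ (fails at j=7)
  i=4: ✗ (fails at j=7)
  i=5: ✗ (fails at j=7)

0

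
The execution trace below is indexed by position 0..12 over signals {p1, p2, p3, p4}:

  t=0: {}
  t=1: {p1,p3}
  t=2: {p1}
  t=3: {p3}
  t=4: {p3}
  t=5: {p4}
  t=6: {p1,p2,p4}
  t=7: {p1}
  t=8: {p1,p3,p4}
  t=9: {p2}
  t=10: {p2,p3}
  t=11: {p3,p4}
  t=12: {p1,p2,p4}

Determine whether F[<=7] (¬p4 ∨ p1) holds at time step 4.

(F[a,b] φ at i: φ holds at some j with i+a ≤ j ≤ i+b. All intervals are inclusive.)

Check (¬p4 ∨ p1) at each j in [4,11]:
  j=4: true
  j=5: false
  j=6: true
  j=7: true
  j=8: true
  j=9: true
  j=10: true
  j=11: false
Found at j=4 → formula holds.

Yes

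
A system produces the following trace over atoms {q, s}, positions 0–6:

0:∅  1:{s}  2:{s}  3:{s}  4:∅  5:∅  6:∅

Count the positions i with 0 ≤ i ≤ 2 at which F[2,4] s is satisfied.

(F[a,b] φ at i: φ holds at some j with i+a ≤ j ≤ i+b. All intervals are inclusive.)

Evaluate at each i in [0,2]:
  i=0: ✓ (witness j=2)
  i=1: ✓ (witness j=3)
  i=2: ✗ (none in [4,6])
Positions where it holds: {0, 1} → 2.

2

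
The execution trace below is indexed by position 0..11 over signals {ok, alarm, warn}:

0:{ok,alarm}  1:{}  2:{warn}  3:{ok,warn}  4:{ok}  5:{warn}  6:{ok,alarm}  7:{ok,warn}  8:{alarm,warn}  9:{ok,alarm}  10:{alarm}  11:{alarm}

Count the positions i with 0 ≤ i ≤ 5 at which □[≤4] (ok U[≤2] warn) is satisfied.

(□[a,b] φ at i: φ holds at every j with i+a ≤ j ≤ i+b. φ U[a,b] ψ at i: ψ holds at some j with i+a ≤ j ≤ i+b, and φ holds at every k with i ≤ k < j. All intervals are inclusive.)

3

Evaluate at each i in [0,5]:
  i=0: ✗ (fails at j=0)
  i=1: ✗ (fails at j=1)
  i=2: ✓ (all of [2,6])
  i=3: ✓ (all of [3,7])
  i=4: ✓ (all of [4,8])
  i=5: ✗ (fails at j=9)
Positions where it holds: {2, 3, 4} → 3.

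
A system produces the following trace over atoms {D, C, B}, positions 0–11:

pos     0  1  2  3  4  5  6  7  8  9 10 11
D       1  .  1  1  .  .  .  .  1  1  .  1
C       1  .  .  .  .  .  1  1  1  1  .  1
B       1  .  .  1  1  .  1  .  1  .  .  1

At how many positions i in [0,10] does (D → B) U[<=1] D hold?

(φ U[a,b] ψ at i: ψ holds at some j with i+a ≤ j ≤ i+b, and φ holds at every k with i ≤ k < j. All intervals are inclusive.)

Evaluate at each i in [0,10]:
  i=0: ✓ (rhs at j=0)
  i=1: ✓ (rhs at j=2; lhs holds on [1,1])
  i=2: ✓ (rhs at j=2)
  i=3: ✓ (rhs at j=3)
  i=4: ✗ (no rhs in [4,5])
  i=5: ✗ (no rhs in [5,6])
  i=6: ✗ (no rhs in [6,7])
  i=7: ✓ (rhs at j=8; lhs holds on [7,7])
  i=8: ✓ (rhs at j=8)
  i=9: ✓ (rhs at j=9)
  i=10: ✓ (rhs at j=11; lhs holds on [10,10])
Positions where it holds: {0, 1, 2, 3, 7, 8, 9, 10} → 8.

8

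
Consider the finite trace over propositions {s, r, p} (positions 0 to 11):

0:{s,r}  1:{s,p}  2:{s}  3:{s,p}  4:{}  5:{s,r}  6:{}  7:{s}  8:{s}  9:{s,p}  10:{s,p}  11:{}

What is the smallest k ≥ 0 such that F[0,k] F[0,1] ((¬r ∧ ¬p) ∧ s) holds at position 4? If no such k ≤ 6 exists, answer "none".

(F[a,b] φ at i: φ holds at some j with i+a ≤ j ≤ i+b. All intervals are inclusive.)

2

Scan j = 4,5,… for F[0,1] ((¬r ∧ ¬p) ∧ s):
  j=4: fails
  j=5: fails
  j=6: holds
First hit at j=6, so smallest k = 6-4 = 2.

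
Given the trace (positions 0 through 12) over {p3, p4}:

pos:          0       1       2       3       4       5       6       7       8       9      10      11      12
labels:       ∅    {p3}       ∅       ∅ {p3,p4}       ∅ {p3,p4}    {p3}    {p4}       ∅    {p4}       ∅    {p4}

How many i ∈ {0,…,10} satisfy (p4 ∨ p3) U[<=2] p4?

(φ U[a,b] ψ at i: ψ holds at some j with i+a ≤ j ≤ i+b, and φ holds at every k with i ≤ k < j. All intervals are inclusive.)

Evaluate at each i in [0,10]:
  i=0: ✗ (no rhs in [0,2])
  i=1: ✗ (no rhs in [1,3])
  i=2: ✗ (lhs fails at k=2 before rhs at j=4)
  i=3: ✗ (lhs fails at k=3 before rhs at j=4)
  i=4: ✓ (rhs at j=4)
  i=5: ✗ (lhs fails at k=5 before rhs at j=6)
  i=6: ✓ (rhs at j=6)
  i=7: ✓ (rhs at j=8; lhs holds on [7,7])
  i=8: ✓ (rhs at j=8)
  i=9: ✗ (lhs fails at k=9 before rhs at j=10)
  i=10: ✓ (rhs at j=10)
Positions where it holds: {4, 6, 7, 8, 10} → 5.

5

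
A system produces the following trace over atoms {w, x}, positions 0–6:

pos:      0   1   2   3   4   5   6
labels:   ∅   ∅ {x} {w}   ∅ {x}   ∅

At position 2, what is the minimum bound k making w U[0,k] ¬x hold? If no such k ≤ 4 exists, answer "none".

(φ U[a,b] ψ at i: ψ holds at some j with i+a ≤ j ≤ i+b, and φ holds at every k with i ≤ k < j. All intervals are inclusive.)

none

Need earliest j ≥ 2 with ¬x, and w at every k in [2,j-1].
  j=2: rhs fails.
  j=3: rhs holds but lhs fails at k=2.
  j=4: rhs holds but lhs fails at k=2.
  j=5: rhs fails.
  j=6: rhs holds but lhs fails at k=2.
No witness within the range → none.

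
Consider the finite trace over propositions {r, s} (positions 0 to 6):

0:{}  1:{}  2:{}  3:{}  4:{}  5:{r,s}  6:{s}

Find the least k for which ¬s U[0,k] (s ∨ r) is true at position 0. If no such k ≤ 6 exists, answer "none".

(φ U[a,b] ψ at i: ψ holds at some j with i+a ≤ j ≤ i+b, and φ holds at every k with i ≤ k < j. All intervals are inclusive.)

Need earliest j ≥ 0 with (s ∨ r), and ¬s at every k in [0,j-1].
  j=0: rhs fails.
  j=1: rhs fails.
  j=2: rhs fails.
  j=3: rhs fails.
  j=4: rhs fails.
  j=5: rhs holds; lhs holds on [0,4]. k = 5.

5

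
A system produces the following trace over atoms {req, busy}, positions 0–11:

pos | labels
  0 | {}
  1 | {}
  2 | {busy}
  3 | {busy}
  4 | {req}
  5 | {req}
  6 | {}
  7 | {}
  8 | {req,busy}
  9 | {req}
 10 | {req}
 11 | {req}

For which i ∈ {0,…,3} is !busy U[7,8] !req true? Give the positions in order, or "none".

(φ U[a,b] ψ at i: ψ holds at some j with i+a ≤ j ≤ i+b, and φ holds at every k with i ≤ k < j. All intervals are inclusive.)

Evaluate at each i in [0,3]:
  i=0: ✗ (lhs fails at k=2 before rhs at j=7)
  i=1: ✗ (no rhs in [8,9])
  i=2: ✗ (no rhs in [9,10])
  i=3: ✗ (no rhs in [10,11])

none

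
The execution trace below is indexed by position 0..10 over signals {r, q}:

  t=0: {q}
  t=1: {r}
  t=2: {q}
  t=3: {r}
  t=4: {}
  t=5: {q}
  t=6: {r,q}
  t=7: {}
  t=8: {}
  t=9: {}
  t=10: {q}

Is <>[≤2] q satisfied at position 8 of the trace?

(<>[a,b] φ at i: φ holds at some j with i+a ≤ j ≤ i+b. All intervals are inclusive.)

Holds

Check q at each j in [8,10]:
  j=8: false
  j=9: false
  j=10: true
Found at j=10 → formula holds.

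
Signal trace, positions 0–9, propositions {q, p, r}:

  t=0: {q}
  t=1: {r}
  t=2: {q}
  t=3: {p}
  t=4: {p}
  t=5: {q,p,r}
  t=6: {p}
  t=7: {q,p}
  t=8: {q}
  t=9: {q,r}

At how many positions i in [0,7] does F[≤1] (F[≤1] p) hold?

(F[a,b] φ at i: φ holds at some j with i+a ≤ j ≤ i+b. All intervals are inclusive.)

Evaluate at each i in [0,7]:
  i=0: ✗ (none in [0,1])
  i=1: ✓ (witness j=2)
  i=2: ✓ (witness j=2)
  i=3: ✓ (witness j=3)
  i=4: ✓ (witness j=4)
  i=5: ✓ (witness j=5)
  i=6: ✓ (witness j=6)
  i=7: ✓ (witness j=7)
Positions where it holds: {1, 2, 3, 4, 5, 6, 7} → 7.

7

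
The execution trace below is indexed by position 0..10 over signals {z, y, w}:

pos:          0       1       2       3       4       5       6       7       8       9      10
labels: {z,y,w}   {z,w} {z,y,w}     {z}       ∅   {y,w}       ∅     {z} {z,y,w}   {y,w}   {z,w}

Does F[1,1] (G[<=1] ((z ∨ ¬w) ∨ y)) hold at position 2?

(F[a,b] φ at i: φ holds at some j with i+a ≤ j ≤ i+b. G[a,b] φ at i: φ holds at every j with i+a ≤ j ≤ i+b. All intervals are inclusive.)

Check G[<=1] ((z ∨ ¬w) ∨ y) at each j in [3,3]:
  j=3: holds on [3,4]
Found at j=3 → formula holds.

Holds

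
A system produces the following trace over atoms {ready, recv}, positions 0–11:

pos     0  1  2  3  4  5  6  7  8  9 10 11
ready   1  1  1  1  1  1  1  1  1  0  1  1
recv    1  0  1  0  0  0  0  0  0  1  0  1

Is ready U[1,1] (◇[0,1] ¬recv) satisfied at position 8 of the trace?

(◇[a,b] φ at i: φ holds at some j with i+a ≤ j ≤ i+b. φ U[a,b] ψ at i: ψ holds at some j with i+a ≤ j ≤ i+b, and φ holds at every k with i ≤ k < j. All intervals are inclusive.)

Holds

Need some j in [9,9] with ◇[0,1] ¬recv, and ready at every k in [8,j-1].
  j=9: ◇[0,1] ¬recv holds; ready holds at every k in [8,8] → satisfied.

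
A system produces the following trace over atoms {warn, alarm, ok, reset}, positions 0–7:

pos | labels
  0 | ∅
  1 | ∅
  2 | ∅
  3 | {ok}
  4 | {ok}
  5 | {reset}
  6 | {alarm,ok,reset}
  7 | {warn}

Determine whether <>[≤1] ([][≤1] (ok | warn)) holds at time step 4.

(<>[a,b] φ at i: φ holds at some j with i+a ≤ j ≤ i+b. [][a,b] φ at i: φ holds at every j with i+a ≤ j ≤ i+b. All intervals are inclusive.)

Check [][≤1] (ok | warn) at each j in [4,5]:
  j=4: fails at 5
  j=5: fails at 5
No position in the window satisfies it → formula fails.

False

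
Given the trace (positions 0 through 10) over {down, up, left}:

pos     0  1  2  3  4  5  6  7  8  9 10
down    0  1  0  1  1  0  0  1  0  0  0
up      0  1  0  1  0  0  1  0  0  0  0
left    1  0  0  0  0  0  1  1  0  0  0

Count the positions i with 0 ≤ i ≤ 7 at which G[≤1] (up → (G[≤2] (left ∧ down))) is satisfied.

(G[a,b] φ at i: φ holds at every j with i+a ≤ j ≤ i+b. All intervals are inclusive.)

2

Evaluate at each i in [0,7]:
  i=0: ✗ (fails at j=1)
  i=1: ✗ (fails at j=1)
  i=2: ✗ (fails at j=3)
  i=3: ✗ (fails at j=3)
  i=4: ✓ (all of [4,5])
  i=5: ✗ (fails at j=6)
  i=6: ✗ (fails at j=6)
  i=7: ✓ (all of [7,8])
Positions where it holds: {4, 7} → 2.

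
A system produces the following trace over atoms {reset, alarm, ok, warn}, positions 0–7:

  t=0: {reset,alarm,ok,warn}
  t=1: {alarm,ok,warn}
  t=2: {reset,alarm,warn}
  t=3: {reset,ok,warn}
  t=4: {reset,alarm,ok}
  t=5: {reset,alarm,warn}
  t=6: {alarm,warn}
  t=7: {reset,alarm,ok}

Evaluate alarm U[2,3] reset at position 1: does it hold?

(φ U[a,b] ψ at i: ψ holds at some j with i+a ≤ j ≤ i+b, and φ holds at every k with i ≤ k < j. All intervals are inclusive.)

True

Need some j in [3,4] with reset, and alarm at every k in [1,j-1].
  j=3: reset holds; alarm holds at every k in [1,2] → satisfied.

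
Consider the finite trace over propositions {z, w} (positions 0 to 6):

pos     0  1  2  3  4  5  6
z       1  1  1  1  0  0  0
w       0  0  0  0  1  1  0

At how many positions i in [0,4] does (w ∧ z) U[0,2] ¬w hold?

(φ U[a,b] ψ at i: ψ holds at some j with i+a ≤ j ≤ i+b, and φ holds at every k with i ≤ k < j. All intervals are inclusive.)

4

Evaluate at each i in [0,4]:
  i=0: ✓ (rhs at j=0)
  i=1: ✓ (rhs at j=1)
  i=2: ✓ (rhs at j=2)
  i=3: ✓ (rhs at j=3)
  i=4: ✗ (lhs fails at k=4 before rhs at j=6)
Positions where it holds: {0, 1, 2, 3} → 4.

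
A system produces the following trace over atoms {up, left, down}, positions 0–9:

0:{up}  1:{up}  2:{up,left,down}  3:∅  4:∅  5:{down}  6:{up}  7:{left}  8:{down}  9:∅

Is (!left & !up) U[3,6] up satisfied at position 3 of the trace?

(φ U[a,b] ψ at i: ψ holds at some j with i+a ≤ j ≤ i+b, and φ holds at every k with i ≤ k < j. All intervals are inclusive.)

Holds

Need some j in [6,9] with up, and (!left & !up) at every k in [3,j-1].
  j=6: up holds; (!left & !up) holds at every k in [3,5] → satisfied.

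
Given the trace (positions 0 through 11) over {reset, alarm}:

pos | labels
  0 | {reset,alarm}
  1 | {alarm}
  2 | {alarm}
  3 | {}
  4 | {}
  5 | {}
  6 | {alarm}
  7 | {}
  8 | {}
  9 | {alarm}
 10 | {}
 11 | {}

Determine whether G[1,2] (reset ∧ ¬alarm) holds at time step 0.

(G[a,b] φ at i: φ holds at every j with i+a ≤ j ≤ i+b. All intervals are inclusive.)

Check (reset ∧ ¬alarm) at every j in [1,2]:
  j=1: false
  j=2: false
Fails at j=1 → formula fails.

Does not hold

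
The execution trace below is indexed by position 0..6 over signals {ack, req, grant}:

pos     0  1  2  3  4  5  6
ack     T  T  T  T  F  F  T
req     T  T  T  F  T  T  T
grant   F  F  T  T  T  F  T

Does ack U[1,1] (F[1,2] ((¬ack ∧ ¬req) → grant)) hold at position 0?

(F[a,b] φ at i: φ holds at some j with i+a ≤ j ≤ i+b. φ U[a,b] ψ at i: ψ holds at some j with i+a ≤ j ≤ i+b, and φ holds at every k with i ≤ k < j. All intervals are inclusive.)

Holds

Need some j in [1,1] with F[1,2] ((¬ack ∧ ¬req) → grant), and ack at every k in [0,j-1].
  j=1: F[1,2] ((¬ack ∧ ¬req) → grant) holds; ack holds at every k in [0,0] → satisfied.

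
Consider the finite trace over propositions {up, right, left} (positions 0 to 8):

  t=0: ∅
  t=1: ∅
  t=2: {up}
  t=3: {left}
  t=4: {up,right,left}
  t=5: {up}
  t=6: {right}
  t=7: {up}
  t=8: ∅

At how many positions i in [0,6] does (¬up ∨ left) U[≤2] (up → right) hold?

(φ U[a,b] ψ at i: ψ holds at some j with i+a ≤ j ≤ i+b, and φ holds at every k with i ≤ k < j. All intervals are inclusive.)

Evaluate at each i in [0,6]:
  i=0: ✓ (rhs at j=0)
  i=1: ✓ (rhs at j=1)
  i=2: ✗ (lhs fails at k=2 before rhs at j=3)
  i=3: ✓ (rhs at j=3)
  i=4: ✓ (rhs at j=4)
  i=5: ✗ (lhs fails at k=5 before rhs at j=6)
  i=6: ✓ (rhs at j=6)
Positions where it holds: {0, 1, 3, 4, 6} → 5.

5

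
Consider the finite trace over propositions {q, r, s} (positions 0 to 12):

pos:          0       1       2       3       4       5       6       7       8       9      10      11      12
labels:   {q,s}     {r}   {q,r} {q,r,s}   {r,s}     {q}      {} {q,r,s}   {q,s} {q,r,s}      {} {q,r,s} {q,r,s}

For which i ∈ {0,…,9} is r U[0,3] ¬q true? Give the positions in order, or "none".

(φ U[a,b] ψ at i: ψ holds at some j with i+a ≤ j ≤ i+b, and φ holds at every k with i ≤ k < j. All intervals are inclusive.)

1, 2, 3, 4, 6, 9

Evaluate at each i in [0,9]:
  i=0: ✗ (lhs fails at k=0 before rhs at j=1)
  i=1: ✓ (rhs at j=1)
  i=2: ✓ (rhs at j=4; lhs holds on [2,3])
  i=3: ✓ (rhs at j=4; lhs holds on [3,3])
  i=4: ✓ (rhs at j=4)
  i=5: ✗ (lhs fails at k=5 before rhs at j=6)
  i=6: ✓ (rhs at j=6)
  i=7: ✗ (lhs fails at k=8 before rhs at j=10)
  i=8: ✗ (lhs fails at k=8 before rhs at j=10)
  i=9: ✓ (rhs at j=10; lhs holds on [9,9])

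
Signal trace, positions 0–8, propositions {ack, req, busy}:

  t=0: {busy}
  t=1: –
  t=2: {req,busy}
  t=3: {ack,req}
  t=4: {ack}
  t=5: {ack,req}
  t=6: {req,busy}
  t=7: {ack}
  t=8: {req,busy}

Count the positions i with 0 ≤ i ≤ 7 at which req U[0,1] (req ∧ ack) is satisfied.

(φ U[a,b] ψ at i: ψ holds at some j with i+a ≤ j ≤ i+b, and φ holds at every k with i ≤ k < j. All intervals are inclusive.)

Evaluate at each i in [0,7]:
  i=0: ✗ (no rhs in [0,1])
  i=1: ✗ (no rhs in [1,2])
  i=2: ✓ (rhs at j=3; lhs holds on [2,2])
  i=3: ✓ (rhs at j=3)
  i=4: ✗ (lhs fails at k=4 before rhs at j=5)
  i=5: ✓ (rhs at j=5)
  i=6: ✗ (no rhs in [6,7])
  i=7: ✗ (no rhs in [7,8])
Positions where it holds: {2, 3, 5} → 3.

3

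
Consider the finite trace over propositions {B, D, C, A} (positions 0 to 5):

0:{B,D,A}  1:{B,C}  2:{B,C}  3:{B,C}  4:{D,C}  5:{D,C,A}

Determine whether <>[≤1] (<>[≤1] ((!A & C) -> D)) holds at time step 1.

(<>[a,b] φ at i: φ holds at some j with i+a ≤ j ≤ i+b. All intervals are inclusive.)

Check <>[≤1] ((!A & C) -> D) at each j in [1,2]:
  j=1: fails (none in [1,2])
  j=2: fails (none in [2,3])
No position in the window satisfies it → formula fails.

Does not hold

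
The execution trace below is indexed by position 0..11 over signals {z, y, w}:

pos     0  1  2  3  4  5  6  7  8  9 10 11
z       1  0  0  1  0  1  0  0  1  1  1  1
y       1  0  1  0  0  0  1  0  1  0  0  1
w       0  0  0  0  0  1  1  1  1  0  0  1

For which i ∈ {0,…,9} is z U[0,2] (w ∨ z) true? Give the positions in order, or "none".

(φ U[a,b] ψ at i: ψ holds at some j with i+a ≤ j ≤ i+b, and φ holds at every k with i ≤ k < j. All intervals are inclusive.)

0, 3, 5, 6, 7, 8, 9

Evaluate at each i in [0,9]:
  i=0: ✓ (rhs at j=0)
  i=1: ✗ (lhs fails at k=1 before rhs at j=3)
  i=2: ✗ (lhs fails at k=2 before rhs at j=3)
  i=3: ✓ (rhs at j=3)
  i=4: ✗ (lhs fails at k=4 before rhs at j=5)
  i=5: ✓ (rhs at j=5)
  i=6: ✓ (rhs at j=6)
  i=7: ✓ (rhs at j=7)
  i=8: ✓ (rhs at j=8)
  i=9: ✓ (rhs at j=9)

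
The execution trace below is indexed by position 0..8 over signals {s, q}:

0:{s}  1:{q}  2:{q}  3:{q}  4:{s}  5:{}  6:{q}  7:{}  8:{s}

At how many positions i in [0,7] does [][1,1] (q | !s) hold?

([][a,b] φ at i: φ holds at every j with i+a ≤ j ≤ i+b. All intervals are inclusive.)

6

Evaluate at each i in [0,7]:
  i=0: ✓ (all of [1,1])
  i=1: ✓ (all of [2,2])
  i=2: ✓ (all of [3,3])
  i=3: ✗ (fails at j=4)
  i=4: ✓ (all of [5,5])
  i=5: ✓ (all of [6,6])
  i=6: ✓ (all of [7,7])
  i=7: ✗ (fails at j=8)
Positions where it holds: {0, 1, 2, 4, 5, 6} → 6.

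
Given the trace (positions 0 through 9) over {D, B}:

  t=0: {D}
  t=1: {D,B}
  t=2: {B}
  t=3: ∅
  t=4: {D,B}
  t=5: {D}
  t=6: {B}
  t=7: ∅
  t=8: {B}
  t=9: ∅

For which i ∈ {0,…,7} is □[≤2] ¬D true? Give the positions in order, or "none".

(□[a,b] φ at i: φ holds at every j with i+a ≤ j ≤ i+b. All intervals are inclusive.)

6, 7

Evaluate at each i in [0,7]:
  i=0: ✗ (fails at j=0)
  i=1: ✗ (fails at j=1)
  i=2: ✗ (fails at j=4)
  i=3: ✗ (fails at j=4)
  i=4: ✗ (fails at j=4)
  i=5: ✗ (fails at j=5)
  i=6: ✓ (all of [6,8])
  i=7: ✓ (all of [7,9])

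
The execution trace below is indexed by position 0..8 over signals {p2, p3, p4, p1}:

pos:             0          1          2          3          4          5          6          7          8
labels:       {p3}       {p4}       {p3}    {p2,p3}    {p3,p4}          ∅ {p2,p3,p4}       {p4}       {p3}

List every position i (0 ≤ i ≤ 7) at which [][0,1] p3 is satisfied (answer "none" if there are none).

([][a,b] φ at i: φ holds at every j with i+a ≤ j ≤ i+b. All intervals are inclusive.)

Evaluate at each i in [0,7]:
  i=0: ✗ (fails at j=1)
  i=1: ✗ (fails at j=1)
  i=2: ✓ (all of [2,3])
  i=3: ✓ (all of [3,4])
  i=4: ✗ (fails at j=5)
  i=5: ✗ (fails at j=5)
  i=6: ✗ (fails at j=7)
  i=7: ✗ (fails at j=7)

2, 3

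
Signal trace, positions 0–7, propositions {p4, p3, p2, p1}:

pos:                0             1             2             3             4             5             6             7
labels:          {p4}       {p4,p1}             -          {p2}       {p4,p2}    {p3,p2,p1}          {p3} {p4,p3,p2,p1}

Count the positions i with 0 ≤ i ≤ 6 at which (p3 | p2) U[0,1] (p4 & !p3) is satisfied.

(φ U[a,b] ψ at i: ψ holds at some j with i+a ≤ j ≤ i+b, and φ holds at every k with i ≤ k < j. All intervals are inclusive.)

Evaluate at each i in [0,6]:
  i=0: ✓ (rhs at j=0)
  i=1: ✓ (rhs at j=1)
  i=2: ✗ (no rhs in [2,3])
  i=3: ✓ (rhs at j=4; lhs holds on [3,3])
  i=4: ✓ (rhs at j=4)
  i=5: ✗ (no rhs in [5,6])
  i=6: ✗ (no rhs in [6,7])
Positions where it holds: {0, 1, 3, 4} → 4.

4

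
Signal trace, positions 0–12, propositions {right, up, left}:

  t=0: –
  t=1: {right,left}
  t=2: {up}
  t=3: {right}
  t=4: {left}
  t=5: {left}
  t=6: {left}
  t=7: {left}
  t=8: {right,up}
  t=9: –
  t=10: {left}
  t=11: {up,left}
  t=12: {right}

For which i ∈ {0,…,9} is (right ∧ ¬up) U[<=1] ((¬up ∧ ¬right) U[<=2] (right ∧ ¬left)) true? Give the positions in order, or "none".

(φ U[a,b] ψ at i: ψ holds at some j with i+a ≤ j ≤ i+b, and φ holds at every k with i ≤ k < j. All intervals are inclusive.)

3, 6, 7, 8

Evaluate at each i in [0,9]:
  i=0: ✗ (no rhs in [0,1])
  i=1: ✗ (no rhs in [1,2])
  i=2: ✗ (lhs fails at k=2 before rhs at j=3)
  i=3: ✓ (rhs at j=3)
  i=4: ✗ (no rhs in [4,5])
  i=5: ✗ (lhs fails at k=5 before rhs at j=6)
  i=6: ✓ (rhs at j=6)
  i=7: ✓ (rhs at j=7)
  i=8: ✓ (rhs at j=8)
  i=9: ✗ (no rhs in [9,10])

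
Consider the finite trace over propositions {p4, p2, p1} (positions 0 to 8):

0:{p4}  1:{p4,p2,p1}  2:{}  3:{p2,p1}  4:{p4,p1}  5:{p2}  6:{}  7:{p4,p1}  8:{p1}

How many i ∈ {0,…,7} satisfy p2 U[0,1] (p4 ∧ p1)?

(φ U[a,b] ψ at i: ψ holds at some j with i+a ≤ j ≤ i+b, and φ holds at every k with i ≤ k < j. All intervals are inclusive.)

4

Evaluate at each i in [0,7]:
  i=0: ✗ (lhs fails at k=0 before rhs at j=1)
  i=1: ✓ (rhs at j=1)
  i=2: ✗ (no rhs in [2,3])
  i=3: ✓ (rhs at j=4; lhs holds on [3,3])
  i=4: ✓ (rhs at j=4)
  i=5: ✗ (no rhs in [5,6])
  i=6: ✗ (lhs fails at k=6 before rhs at j=7)
  i=7: ✓ (rhs at j=7)
Positions where it holds: {1, 3, 4, 7} → 4.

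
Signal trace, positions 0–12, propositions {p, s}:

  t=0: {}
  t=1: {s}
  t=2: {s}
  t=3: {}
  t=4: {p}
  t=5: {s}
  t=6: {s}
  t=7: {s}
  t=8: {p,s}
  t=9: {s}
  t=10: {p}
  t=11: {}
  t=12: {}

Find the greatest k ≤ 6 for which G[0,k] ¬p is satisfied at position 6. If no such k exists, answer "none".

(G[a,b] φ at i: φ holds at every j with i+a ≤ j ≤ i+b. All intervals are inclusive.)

¬p must hold from j=6 onward; find where it first fails.
  j=6: holds
  j=7: holds
  j=8: fails
Holds on [6,7], so largest k = 1.

1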